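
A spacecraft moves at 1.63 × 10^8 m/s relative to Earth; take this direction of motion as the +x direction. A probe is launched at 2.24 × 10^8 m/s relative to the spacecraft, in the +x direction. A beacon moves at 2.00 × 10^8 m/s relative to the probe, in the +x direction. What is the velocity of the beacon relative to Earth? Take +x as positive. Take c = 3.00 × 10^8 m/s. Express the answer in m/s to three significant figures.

2.95 × 10^8 m/s

Apply u = (u' + v)/(1 + u'v/c²) successively, working outward toward Earth.
(Dividing each given speed by c = 3.00 × 10^8 m/s to work in units of c.)
Start: velocity of the spacecraft relative to Earth = 0.5433c.
Compose with the probe (u' = 0.747 in the spacecraft frame): u_1 = (0.747 + 0.543) / (1 + 0.747·0.543) = 1.2900/1.4057 = 0.9177.
Compose with the beacon (u' = 0.667 in the probe frame): u_2 = (0.667 + 0.918) / (1 + 0.667·0.918) = 1.5844/1.6118 = 0.9830.
So u = 0.9830 × 3.00 × 10^8 m/s.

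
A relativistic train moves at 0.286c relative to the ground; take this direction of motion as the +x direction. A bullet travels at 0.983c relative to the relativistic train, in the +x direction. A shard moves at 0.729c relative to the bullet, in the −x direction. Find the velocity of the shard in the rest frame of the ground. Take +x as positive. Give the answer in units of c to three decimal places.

Apply u = (u' + v)/(1 + u'v/c²) successively, working outward toward the ground.
Start: velocity of the relativistic train relative to the ground = 0.2860c.
Compose with the bullet (u' = 0.983 in the relativistic train frame): u_1 = (0.983 + 0.286) / (1 + 0.983·0.286) = 1.2690/1.2811 = 0.9905.
Compose with the shard (u' = -0.729 in the bullet frame): u_2 = (-0.729 + 0.991) / (1 + (-0.729)·0.991) = 0.2615/0.2779 = 0.9411.

+0.941c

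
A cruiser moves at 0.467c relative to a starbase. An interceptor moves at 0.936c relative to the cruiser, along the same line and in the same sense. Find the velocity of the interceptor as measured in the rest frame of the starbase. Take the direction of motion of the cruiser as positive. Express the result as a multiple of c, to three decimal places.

0.976c

With v = 0.467 and u' = 0.936 (in units of c),
u = (u' + v)/(1 + u'v/c²):
u = (0.936 + 0.467) / (1 + 0.936·0.467) = 1.4030/1.4371 = 0.9763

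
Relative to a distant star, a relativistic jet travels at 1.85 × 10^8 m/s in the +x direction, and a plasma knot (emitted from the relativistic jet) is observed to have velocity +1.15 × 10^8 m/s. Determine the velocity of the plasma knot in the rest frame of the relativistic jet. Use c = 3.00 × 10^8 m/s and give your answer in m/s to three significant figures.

-9.17 × 10^7 m/s

v = 0.617c, u = 0.383c.
Invert the composition law: u' = (u − v)/(1 − uv/c²).
u' = (0.383 − 0.617) / (1 − (0.383)(0.617)) = -0.2333/0.7636 = -0.3056.
u' = -0.3056 × 3.00 × 10^8 m/s.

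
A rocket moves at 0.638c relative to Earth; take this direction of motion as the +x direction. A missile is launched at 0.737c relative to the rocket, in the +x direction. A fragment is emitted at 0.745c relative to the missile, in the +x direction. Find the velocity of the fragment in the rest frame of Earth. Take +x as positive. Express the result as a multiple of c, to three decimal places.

0.990c

Apply u = (u' + v)/(1 + u'v/c²) successively, working outward toward Earth.
Start: velocity of the rocket relative to Earth = 0.6380c.
Compose with the missile (u' = 0.737 in the rocket frame): u_1 = (0.737 + 0.638) / (1 + 0.737·0.638) = 1.3750/1.4702 = 0.9352.
Compose with the fragment (u' = 0.745 in the missile frame): u_2 = (0.745 + 0.935) / (1 + 0.745·0.935) = 1.6802/1.6968 = 0.9903.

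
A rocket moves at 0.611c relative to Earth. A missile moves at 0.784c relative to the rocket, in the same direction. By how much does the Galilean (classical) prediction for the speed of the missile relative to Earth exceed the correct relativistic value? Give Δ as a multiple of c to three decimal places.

Δ = 0.452c

Galilean: u_cl = 0.784 + 0.611 = 1.3950.
Relativistic: u_rel = (0.784 + 0.611) / (1 + 0.784·0.611) = 1.3950/1.4790 = 0.9432.
Δ = 1.3950 − 0.9432 = 0.4518.
(The classical prediction exceeds c; the relativistic result does not.)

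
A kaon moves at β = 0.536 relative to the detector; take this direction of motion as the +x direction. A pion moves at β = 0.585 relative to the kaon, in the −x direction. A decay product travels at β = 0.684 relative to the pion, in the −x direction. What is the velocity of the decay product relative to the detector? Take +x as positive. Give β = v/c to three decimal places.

β = -0.720

Apply u = (u' + v)/(1 + u'v/c²) successively, working outward toward the detector.
Start: velocity of the kaon relative to the detector = 0.5360c.
Compose with the pion (u' = -0.585 in the kaon frame): u_1 = (-0.585 + 0.536) / (1 + (-0.585)·0.536) = -0.0490/0.6864 = -0.0714.
Compose with the decay product (u' = -0.684 in the pion frame): u_2 = (-0.684 + (-0.071)) / (1 + (-0.684)·(-0.071)) = -0.7554/1.0488 = -0.7202.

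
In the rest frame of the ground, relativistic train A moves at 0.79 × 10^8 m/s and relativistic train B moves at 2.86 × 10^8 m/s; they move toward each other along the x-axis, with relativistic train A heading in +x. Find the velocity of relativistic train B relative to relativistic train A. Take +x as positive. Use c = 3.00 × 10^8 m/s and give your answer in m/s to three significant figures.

β_A = 0.263, β_B = -0.953 (dividing each by c = 3.00 × 10^8 m/s).
Transform to A's frame with the inverse velocity-addition law: u' = (u − v)/(1 − uv/c²), taking u = β_B and v = β_A.
u' = (-0.953 − 0.263) / (1 − (0.263)(-0.953)) = -1.2167/1.2510 = -0.9725.
u' = -0.9725 × 3.00 × 10^8 m/s.

-2.92 × 10^8 m/s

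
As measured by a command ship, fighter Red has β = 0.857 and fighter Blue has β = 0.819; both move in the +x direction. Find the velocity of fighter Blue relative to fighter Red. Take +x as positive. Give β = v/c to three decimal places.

β_A = 0.857, β_B = 0.819.
Transform to A's frame with the inverse velocity-addition law: u' = (u − v)/(1 − uv/c²), taking u = β_B and v = β_A.
u' = (0.819 − 0.857) / (1 − (0.857)(0.819)) = -0.0380/0.2981 = -0.1275.

β = -0.127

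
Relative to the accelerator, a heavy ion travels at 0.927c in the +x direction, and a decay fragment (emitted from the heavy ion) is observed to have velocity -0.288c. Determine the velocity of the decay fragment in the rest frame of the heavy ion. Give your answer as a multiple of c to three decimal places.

Invert the composition law: u' = (u − v)/(1 − uv/c²).
u' = (-0.288 − 0.927) / (1 − (-0.288)(0.927)) = -1.2150/1.2670 = -0.9590.

-0.959c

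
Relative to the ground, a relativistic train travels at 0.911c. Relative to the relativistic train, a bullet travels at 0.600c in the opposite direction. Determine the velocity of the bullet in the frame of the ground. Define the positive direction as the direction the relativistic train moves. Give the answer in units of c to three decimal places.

+0.686c

With v = 0.911 and u' = -0.600 (in units of c),
u = (u' + v)/(1 + u'v/c²):
u = (-0.600 + 0.911) / (1 + (-0.600)·0.911) = 0.3110/0.4534 = 0.6859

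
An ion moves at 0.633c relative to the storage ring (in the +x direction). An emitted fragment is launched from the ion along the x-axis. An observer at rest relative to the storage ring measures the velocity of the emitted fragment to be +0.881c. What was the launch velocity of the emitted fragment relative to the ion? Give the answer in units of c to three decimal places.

Invert the composition law: u' = (u − v)/(1 − uv/c²).
u' = (0.881 − 0.633) / (1 − (0.881)(0.633)) = 0.2480/0.4423 = 0.5607.

+0.561c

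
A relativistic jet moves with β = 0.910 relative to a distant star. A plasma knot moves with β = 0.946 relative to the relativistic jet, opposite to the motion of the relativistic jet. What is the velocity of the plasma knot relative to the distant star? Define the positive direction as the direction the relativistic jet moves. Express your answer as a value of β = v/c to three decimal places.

β = -0.259

With v = 0.910 and u' = -0.946 (in units of c),
u = (u' + v)/(1 + u'v/c²):
u = (-0.946 + 0.910) / (1 + (-0.946)·0.910) = -0.0360/0.1391 = -0.2587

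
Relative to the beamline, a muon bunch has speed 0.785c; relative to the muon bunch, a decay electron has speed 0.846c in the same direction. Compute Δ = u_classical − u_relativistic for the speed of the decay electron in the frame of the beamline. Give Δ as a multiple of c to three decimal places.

Galilean: u_cl = 0.846 + 0.785 = 1.6310.
Relativistic: u_rel = (0.846 + 0.785) / (1 + 0.846·0.785) = 1.6310/1.6641 = 0.9801.
Δ = 1.6310 − 0.9801 = 0.6509.
(The classical prediction exceeds c; the relativistic result does not.)

Δ = 0.651c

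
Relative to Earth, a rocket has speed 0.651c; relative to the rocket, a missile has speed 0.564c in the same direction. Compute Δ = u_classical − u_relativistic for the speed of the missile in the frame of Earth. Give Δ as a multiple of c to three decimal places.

Galilean: u_cl = 0.564 + 0.651 = 1.2150.
Relativistic: u_rel = (0.564 + 0.651) / (1 + 0.564·0.651) = 1.2150/1.3672 = 0.8887.
Δ = 1.2150 − 0.8887 = 0.3263.
(The classical prediction exceeds c; the relativistic result does not.)

Δ = 0.326c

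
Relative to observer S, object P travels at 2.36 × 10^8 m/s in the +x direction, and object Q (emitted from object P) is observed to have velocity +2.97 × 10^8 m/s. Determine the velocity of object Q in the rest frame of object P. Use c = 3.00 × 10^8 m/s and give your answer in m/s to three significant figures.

+2.76 × 10^8 m/s

v = 0.787c, u = 0.990c.
Invert the composition law: u' = (u − v)/(1 − uv/c²).
u' = (0.990 − 0.787) / (1 − (0.990)(0.787)) = 0.2033/0.2212 = 0.9192.
u' = 0.9192 × 3.00 × 10^8 m/s.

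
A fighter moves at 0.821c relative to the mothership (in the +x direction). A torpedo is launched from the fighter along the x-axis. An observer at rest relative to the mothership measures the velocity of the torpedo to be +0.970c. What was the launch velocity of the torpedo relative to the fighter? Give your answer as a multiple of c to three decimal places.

Invert the composition law: u' = (u − v)/(1 − uv/c²).
u' = (0.970 − 0.821) / (1 − (0.970)(0.821)) = 0.1490/0.2036 = 0.7317.

+0.732c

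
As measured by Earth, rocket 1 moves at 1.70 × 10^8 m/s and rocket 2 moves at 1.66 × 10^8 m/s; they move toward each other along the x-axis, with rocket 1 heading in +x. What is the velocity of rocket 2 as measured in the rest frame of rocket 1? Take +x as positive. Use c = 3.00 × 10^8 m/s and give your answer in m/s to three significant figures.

-2.56 × 10^8 m/s

β_A = 0.567, β_B = -0.553 (dividing each by c = 3.00 × 10^8 m/s).
Transform to A's frame with the inverse velocity-addition law: u' = (u − v)/(1 − uv/c²), taking u = β_B and v = β_A.
u' = (-0.553 − 0.567) / (1 − (0.567)(-0.553)) = -1.1200/1.3136 = -0.8526.
u' = -0.8526 × 3.00 × 10^8 m/s.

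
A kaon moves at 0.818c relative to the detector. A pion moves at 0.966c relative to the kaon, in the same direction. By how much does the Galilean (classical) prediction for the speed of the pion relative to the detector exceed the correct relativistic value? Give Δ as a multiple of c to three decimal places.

Δ = 0.787c

Galilean: u_cl = 0.966 + 0.818 = 1.7840.
Relativistic: u_rel = (0.966 + 0.818) / (1 + 0.966·0.818) = 1.7840/1.7902 = 0.9965.
Δ = 1.7840 − 0.9965 = 0.7875.
(The classical prediction exceeds c; the relativistic result does not.)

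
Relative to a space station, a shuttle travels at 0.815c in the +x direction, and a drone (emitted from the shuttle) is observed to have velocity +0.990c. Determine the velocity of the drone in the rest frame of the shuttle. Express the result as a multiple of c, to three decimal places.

Invert the composition law: u' = (u − v)/(1 − uv/c²).
u' = (0.990 − 0.815) / (1 − (0.990)(0.815)) = 0.1750/0.1931 = 0.9060.

+0.906c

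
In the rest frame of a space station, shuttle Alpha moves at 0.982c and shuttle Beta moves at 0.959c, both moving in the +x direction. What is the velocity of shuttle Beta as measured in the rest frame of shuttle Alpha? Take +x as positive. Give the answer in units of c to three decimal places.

β_A = 0.982, β_B = 0.959.
Transform to A's frame with the inverse velocity-addition law: u' = (u − v)/(1 − uv/c²), taking u = β_B and v = β_A.
u' = (0.959 − 0.982) / (1 − (0.982)(0.959)) = -0.0230/0.0583 = -0.3948.

-0.395c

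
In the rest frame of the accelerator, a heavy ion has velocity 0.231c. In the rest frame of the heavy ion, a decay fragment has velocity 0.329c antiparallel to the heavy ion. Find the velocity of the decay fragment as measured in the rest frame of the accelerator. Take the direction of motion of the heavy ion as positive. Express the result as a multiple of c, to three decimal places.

-0.106c

With v = 0.231 and u' = -0.329 (in units of c),
u = (u' + v)/(1 + u'v/c²):
u = (-0.329 + 0.231) / (1 + (-0.329)·0.231) = -0.0980/0.9240 = -0.1061
(Galilean addition would give -0.098c.)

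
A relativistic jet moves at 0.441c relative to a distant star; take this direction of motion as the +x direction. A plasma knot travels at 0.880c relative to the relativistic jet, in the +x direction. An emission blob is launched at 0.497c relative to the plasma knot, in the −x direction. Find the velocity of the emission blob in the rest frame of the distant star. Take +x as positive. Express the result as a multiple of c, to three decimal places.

+0.863c

Apply u = (u' + v)/(1 + u'v/c²) successively, working outward toward the distant star.
Start: velocity of the relativistic jet relative to the distant star = 0.4410c.
Compose with the plasma knot (u' = 0.880 in the relativistic jet frame): u_1 = (0.880 + 0.441) / (1 + 0.880·0.441) = 1.3210/1.3881 = 0.9517.
Compose with the emission blob (u' = -0.497 in the plasma knot frame): u_2 = (-0.497 + 0.952) / (1 + (-0.497)·0.952) = 0.4547/0.5270 = 0.8627.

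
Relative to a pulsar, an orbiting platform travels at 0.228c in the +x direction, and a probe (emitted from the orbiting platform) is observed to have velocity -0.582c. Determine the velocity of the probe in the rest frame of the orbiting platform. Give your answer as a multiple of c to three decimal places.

-0.715c

Invert the composition law: u' = (u − v)/(1 − uv/c²).
u' = (-0.582 − 0.228) / (1 − (-0.582)(0.228)) = -0.8100/1.1327 = -0.7151.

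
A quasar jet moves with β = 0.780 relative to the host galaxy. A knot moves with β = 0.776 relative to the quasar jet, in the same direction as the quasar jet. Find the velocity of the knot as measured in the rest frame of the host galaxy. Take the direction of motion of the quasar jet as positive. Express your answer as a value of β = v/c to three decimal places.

β = 0.969

With v = 0.780 and u' = 0.776 (in units of c),
u = (u' + v)/(1 + u'v/c²):
u = (0.776 + 0.780) / (1 + 0.776·0.780) = 1.5560/1.6053 = 0.9693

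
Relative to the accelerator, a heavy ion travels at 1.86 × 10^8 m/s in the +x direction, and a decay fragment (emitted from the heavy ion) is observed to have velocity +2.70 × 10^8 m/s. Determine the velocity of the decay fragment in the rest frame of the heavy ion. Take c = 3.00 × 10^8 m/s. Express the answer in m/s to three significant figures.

+1.90 × 10^8 m/s

v = 0.620c, u = 0.900c.
Invert the composition law: u' = (u − v)/(1 − uv/c²).
u' = (0.900 − 0.620) / (1 − (0.900)(0.620)) = 0.2800/0.4420 = 0.6335.
u' = 0.6335 × 3.00 × 10^8 m/s.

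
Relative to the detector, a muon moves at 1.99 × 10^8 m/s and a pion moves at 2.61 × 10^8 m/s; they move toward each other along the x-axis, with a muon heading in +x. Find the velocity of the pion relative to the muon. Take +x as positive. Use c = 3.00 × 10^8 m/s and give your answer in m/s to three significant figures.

β_A = 0.663, β_B = -0.870 (dividing each by c = 3.00 × 10^8 m/s).
Transform to A's frame with the inverse velocity-addition law: u' = (u − v)/(1 − uv/c²), taking u = β_B and v = β_A.
u' = (-0.870 − 0.663) / (1 − (0.663)(-0.870)) = -1.5333/1.5771 = -0.9722.
u' = -0.9722 × 3.00 × 10^8 m/s.

-2.92 × 10^8 m/s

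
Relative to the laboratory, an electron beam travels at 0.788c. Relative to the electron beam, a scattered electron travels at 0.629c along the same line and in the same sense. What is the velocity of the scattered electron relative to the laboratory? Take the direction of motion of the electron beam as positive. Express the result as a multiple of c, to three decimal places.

0.947c

With v = 0.788 and u' = 0.629 (in units of c),
u = (u' + v)/(1 + u'v/c²):
u = (0.629 + 0.788) / (1 + 0.629·0.788) = 1.4170/1.4957 = 0.9474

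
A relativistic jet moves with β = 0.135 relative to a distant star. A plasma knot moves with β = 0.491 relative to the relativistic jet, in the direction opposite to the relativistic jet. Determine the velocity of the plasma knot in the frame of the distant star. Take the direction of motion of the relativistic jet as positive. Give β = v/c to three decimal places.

β = -0.381

With v = 0.135 and u' = -0.491 (in units of c),
u = (u' + v)/(1 + u'v/c²):
u = (-0.491 + 0.135) / (1 + (-0.491)·0.135) = -0.3560/0.9337 = -0.3813
(Galilean addition would give -0.356c.)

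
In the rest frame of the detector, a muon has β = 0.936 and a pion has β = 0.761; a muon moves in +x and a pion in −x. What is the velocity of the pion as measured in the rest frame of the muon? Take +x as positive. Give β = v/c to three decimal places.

β = -0.991

β_A = 0.936, β_B = -0.761.
Transform to A's frame with the inverse velocity-addition law: u' = (u − v)/(1 − uv/c²), taking u = β_B and v = β_A.
u' = (-0.761 − 0.936) / (1 − (0.936)(-0.761)) = -1.6970/1.7123 = -0.9911.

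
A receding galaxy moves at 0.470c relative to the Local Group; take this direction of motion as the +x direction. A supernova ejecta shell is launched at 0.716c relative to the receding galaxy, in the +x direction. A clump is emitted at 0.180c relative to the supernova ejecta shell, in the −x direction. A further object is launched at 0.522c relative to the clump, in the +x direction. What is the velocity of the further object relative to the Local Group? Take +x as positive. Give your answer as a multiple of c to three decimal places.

Apply u = (u' + v)/(1 + u'v/c²) successively, working outward toward the Local Group.
Start: velocity of the receding galaxy relative to the Local Group = 0.4700c.
Compose with the supernova ejecta shell (u' = 0.716 in the receding galaxy frame): u_1 = (0.716 + 0.470) / (1 + 0.716·0.470) = 1.1860/1.3365 = 0.8874.
Compose with the clump (u' = -0.180 in the supernova ejecta shell frame): u_2 = (-0.180 + 0.887) / (1 + (-0.180)·0.887) = 0.7074/0.8403 = 0.8418.
Compose with the further object (u' = 0.522 in the clump frame): u_3 = (0.522 + 0.842) / (1 + 0.522·0.842) = 1.3638/1.4394 = 0.9475.

+0.947c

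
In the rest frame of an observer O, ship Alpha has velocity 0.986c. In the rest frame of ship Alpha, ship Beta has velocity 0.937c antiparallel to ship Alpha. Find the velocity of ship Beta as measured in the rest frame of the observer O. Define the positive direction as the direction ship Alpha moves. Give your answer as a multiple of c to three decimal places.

+0.644c

With v = 0.986 and u' = -0.937 (in units of c),
u = (u' + v)/(1 + u'v/c²):
u = (-0.937 + 0.986) / (1 + (-0.937)·0.986) = 0.0490/0.0761 = 0.6437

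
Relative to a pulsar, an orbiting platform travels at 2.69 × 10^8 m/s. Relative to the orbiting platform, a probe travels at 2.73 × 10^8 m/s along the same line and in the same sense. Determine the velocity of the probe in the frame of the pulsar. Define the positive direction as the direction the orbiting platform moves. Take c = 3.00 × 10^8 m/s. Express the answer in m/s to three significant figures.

In units of c (dividing by 3.00 × 10^8 m/s): v = 0.897, u' = 0.910.
u = (u' + v)/(1 + u'v/c²):
u = (0.910 + 0.897) / (1 + 0.910·0.897) = 1.8067/1.8160 = 0.9949
(Galilean addition would give +1.807c, exceeding c.)
Converting back: u = 0.9949 × 3.00 × 10^8 m/s.

2.98 × 10^8 m/s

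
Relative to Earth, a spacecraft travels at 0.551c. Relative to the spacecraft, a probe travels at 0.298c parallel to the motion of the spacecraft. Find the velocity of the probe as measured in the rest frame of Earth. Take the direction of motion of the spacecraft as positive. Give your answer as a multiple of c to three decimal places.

With v = 0.551 and u' = 0.298 (in units of c),
u = (u' + v)/(1 + u'v/c²):
u = (0.298 + 0.551) / (1 + 0.298·0.551) = 0.8490/1.1642 = 0.7293

0.729c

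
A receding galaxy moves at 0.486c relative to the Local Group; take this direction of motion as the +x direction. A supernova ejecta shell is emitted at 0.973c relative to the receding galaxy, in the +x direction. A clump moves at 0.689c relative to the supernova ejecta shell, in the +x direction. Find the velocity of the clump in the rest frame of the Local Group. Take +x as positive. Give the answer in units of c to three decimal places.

0.998c

Apply u = (u' + v)/(1 + u'v/c²) successively, working outward toward the Local Group.
Start: velocity of the receding galaxy relative to the Local Group = 0.4860c.
Compose with the supernova ejecta shell (u' = 0.973 in the receding galaxy frame): u_1 = (0.973 + 0.486) / (1 + 0.973·0.486) = 1.4590/1.4729 = 0.9906.
Compose with the clump (u' = 0.689 in the supernova ejecta shell frame): u_2 = (0.689 + 0.991) / (1 + 0.689·0.991) = 1.6796/1.6825 = 0.9983.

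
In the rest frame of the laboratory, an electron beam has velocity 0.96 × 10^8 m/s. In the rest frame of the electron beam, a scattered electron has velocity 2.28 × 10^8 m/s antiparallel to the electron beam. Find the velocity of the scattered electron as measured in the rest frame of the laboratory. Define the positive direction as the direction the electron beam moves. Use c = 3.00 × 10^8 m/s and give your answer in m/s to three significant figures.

In units of c (dividing by 3.00 × 10^8 m/s): v = 0.320, u' = -0.760.
u = (u' + v)/(1 + u'v/c²):
u = (-0.760 + 0.320) / (1 + (-0.760)·0.320) = -0.4400/0.7568 = -0.5814
Converting back: u = -0.5814 × 3.00 × 10^8 m/s.

-1.74 × 10^8 m/s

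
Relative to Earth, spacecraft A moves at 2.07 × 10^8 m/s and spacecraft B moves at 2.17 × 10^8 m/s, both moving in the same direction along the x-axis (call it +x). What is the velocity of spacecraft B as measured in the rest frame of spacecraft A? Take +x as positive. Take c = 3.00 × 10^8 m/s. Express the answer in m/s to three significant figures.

+2.00 × 10^7 m/s

β_A = 0.690, β_B = 0.723 (dividing each by c = 3.00 × 10^8 m/s).
Transform to A's frame with the inverse velocity-addition law: u' = (u − v)/(1 − uv/c²), taking u = β_B and v = β_A.
u' = (0.723 − 0.690) / (1 − (0.690)(0.723)) = 0.0333/0.5009 = 0.0665.
u' = 0.0665 × 3.00 × 10^8 m/s.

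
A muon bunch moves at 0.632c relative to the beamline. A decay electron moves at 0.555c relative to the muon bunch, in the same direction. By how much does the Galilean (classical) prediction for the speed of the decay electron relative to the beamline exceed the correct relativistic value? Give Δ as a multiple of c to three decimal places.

Δ = 0.308c

Galilean: u_cl = 0.555 + 0.632 = 1.1870.
Relativistic: u_rel = (0.555 + 0.632) / (1 + 0.555·0.632) = 1.1870/1.3508 = 0.8788.
Δ = 1.1870 − 0.8788 = 0.3082.
(The classical prediction exceeds c; the relativistic result does not.)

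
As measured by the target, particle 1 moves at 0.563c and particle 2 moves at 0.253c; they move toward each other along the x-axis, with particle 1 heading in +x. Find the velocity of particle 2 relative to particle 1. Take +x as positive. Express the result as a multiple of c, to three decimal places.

β_A = 0.563, β_B = -0.253.
Transform to A's frame with the inverse velocity-addition law: u' = (u − v)/(1 − uv/c²), taking u = β_B and v = β_A.
u' = (-0.253 − 0.563) / (1 − (0.563)(-0.253)) = -0.8160/1.1424 = -0.7143.

-0.714c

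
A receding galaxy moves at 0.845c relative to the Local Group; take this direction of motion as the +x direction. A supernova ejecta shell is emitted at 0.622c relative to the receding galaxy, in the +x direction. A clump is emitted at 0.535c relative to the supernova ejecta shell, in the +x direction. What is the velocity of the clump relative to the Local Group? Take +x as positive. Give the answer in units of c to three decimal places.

Apply u = (u' + v)/(1 + u'v/c²) successively, working outward toward the Local Group.
Start: velocity of the receding galaxy relative to the Local Group = 0.8450c.
Compose with the supernova ejecta shell (u' = 0.622 in the receding galaxy frame): u_1 = (0.622 + 0.845) / (1 + 0.622·0.845) = 1.4670/1.5256 = 0.9616.
Compose with the clump (u' = 0.535 in the supernova ejecta shell frame): u_2 = (0.535 + 0.962) / (1 + 0.535·0.962) = 1.4966/1.5145 = 0.9882.

0.988c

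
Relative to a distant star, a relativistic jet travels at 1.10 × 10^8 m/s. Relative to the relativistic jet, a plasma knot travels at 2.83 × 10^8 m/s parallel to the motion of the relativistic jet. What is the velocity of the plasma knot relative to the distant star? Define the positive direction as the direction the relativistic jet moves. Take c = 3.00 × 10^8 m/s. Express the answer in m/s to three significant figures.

2.92 × 10^8 m/s

In units of c (dividing by 3.00 × 10^8 m/s): v = 0.367, u' = 0.943.
u = (u' + v)/(1 + u'v/c²):
u = (0.943 + 0.367) / (1 + 0.943·0.367) = 1.3100/1.3459 = 0.9733
(Galilean addition would give +1.310c, exceeding c.)
Converting back: u = 0.9733 × 3.00 × 10^8 m/s.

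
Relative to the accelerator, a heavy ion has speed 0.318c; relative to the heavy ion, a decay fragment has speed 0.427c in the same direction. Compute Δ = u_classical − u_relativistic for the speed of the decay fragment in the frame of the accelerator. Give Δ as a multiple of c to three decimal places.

Galilean: u_cl = 0.427 + 0.318 = 0.7450.
Relativistic: u_rel = (0.427 + 0.318) / (1 + 0.427·0.318) = 0.7450/1.1358 = 0.6559.
Δ = 0.7450 − 0.6559 = 0.0891.

Δ = 0.089c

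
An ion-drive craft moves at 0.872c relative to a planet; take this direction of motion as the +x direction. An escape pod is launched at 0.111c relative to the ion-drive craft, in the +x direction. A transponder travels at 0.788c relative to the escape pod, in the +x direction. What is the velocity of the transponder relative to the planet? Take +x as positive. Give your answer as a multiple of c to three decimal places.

0.987c

Apply u = (u' + v)/(1 + u'v/c²) successively, working outward toward the planet.
Start: velocity of the ion-drive craft relative to the planet = 0.8720c.
Compose with the escape pod (u' = 0.111 in the ion-drive craft frame): u_1 = (0.111 + 0.872) / (1 + 0.111·0.872) = 0.9830/1.0968 = 0.8963.
Compose with the transponder (u' = 0.788 in the escape pod frame): u_2 = (0.788 + 0.896) / (1 + 0.788·0.896) = 1.6843/1.7062 = 0.9871.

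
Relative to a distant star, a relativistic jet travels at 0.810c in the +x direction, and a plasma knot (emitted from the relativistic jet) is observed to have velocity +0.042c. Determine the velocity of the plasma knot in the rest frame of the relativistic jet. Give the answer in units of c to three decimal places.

-0.795c

Invert the composition law: u' = (u − v)/(1 − uv/c²).
u' = (0.042 − 0.810) / (1 − (0.042)(0.810)) = -0.7680/0.9660 = -0.7950.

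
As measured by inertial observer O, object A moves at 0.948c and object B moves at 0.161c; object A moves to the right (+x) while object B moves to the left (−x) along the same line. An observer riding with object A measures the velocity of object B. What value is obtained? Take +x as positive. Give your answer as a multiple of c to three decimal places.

-0.962c

β_A = 0.948, β_B = -0.161.
Transform to A's frame with the inverse velocity-addition law: u' = (u − v)/(1 − uv/c²), taking u = β_B and v = β_A.
u' = (-0.161 − 0.948) / (1 − (0.948)(-0.161)) = -1.1090/1.1526 = -0.9621.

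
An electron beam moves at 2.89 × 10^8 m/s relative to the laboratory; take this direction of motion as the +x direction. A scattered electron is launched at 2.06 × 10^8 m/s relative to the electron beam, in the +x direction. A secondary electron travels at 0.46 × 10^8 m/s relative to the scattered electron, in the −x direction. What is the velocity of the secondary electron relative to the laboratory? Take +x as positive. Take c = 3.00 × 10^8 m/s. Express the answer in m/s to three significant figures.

Apply u = (u' + v)/(1 + u'v/c²) successively, working outward toward the laboratory.
(Dividing each given speed by c = 3.00 × 10^8 m/s to work in units of c.)
Start: velocity of the electron beam relative to the laboratory = 0.9633c.
Compose with the scattered electron (u' = 0.687 in the electron beam frame): u_1 = (0.687 + 0.963) / (1 + 0.687·0.963) = 1.6500/1.6615 = 0.9931.
Compose with the secondary electron (u' = -0.153 in the scattered electron frame): u_2 = (-0.153 + 0.993) / (1 + (-0.153)·0.993) = 0.8398/0.8477 = 0.9906.
So u = 0.9906 × 3.00 × 10^8 m/s.

+2.97 × 10^8 m/s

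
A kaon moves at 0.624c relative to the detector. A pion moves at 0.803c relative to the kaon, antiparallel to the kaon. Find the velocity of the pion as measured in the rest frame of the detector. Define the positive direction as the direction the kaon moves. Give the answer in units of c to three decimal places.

With v = 0.624 and u' = -0.803 (in units of c),
u = (u' + v)/(1 + u'v/c²):
u = (-0.803 + 0.624) / (1 + (-0.803)·0.624) = -0.1790/0.4989 = -0.3588

-0.359c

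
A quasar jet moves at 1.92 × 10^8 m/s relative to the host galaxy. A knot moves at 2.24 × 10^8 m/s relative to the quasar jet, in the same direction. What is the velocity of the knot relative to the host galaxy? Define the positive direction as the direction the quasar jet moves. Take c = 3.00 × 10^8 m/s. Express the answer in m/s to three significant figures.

2.81 × 10^8 m/s

In units of c (dividing by 3.00 × 10^8 m/s): v = 0.640, u' = 0.747.
u = (u' + v)/(1 + u'v/c²):
u = (0.747 + 0.640) / (1 + 0.747·0.640) = 1.3867/1.4779 = 0.9383
Converting back: u = 0.9383 × 3.00 × 10^8 m/s.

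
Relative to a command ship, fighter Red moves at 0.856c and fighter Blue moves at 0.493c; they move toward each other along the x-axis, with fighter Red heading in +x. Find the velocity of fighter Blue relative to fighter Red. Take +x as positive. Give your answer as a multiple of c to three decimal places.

-0.949c

β_A = 0.856, β_B = -0.493.
Transform to A's frame with the inverse velocity-addition law: u' = (u − v)/(1 − uv/c²), taking u = β_B and v = β_A.
u' = (-0.493 − 0.856) / (1 − (0.856)(-0.493)) = -1.3490/1.4220 = -0.9487.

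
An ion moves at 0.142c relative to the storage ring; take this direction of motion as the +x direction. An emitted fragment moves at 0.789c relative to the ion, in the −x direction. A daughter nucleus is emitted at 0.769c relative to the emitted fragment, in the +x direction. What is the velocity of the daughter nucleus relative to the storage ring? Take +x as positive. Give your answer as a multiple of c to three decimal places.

+0.092c

Apply u = (u' + v)/(1 + u'v/c²) successively, working outward toward the storage ring.
Start: velocity of the ion relative to the storage ring = 0.1420c.
Compose with the emitted fragment (u' = -0.789 in the ion frame): u_1 = (-0.789 + 0.142) / (1 + (-0.789)·0.142) = -0.6470/0.8880 = -0.7286.
Compose with the daughter nucleus (u' = 0.769 in the emitted fragment frame): u_2 = (0.769 + (-0.729)) / (1 + 0.769·(-0.729)) = 0.0404/0.4397 = 0.0918.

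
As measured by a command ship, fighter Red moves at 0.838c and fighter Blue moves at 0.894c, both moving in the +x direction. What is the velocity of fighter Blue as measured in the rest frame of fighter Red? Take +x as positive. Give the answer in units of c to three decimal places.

β_A = 0.838, β_B = 0.894.
Transform to A's frame with the inverse velocity-addition law: u' = (u − v)/(1 − uv/c²), taking u = β_B and v = β_A.
u' = (0.894 − 0.838) / (1 − (0.838)(0.894)) = 0.0560/0.2508 = 0.2233.

+0.223c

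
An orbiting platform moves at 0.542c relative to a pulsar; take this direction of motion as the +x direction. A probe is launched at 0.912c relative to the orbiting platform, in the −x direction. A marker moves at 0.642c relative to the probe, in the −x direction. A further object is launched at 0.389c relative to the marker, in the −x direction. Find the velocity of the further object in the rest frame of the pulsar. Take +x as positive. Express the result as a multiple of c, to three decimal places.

Apply u = (u' + v)/(1 + u'v/c²) successively, working outward toward the pulsar.
Start: velocity of the orbiting platform relative to the pulsar = 0.5420c.
Compose with the probe (u' = -0.912 in the orbiting platform frame): u_1 = (-0.912 + 0.542) / (1 + (-0.912)·0.542) = -0.3700/0.5057 = -0.7317.
Compose with the marker (u' = -0.642 in the probe frame): u_2 = (-0.642 + (-0.732)) / (1 + (-0.642)·(-0.732)) = -1.3737/1.4697 = -0.9346.
Compose with the further object (u' = -0.389 in the marker frame): u_3 = (-0.389 + (-0.935)) / (1 + (-0.389)·(-0.935)) = -1.3236/1.3636 = -0.9707.

-0.971c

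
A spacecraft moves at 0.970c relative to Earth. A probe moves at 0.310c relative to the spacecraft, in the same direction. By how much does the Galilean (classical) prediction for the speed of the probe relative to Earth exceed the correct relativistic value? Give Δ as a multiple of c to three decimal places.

Galilean: u_cl = 0.310 + 0.970 = 1.2800.
Relativistic: u_rel = (0.310 + 0.970) / (1 + 0.310·0.970) = 1.2800/1.3007 = 0.9841.
Δ = 1.2800 − 0.9841 = 0.2959.
(The classical prediction exceeds c; the relativistic result does not.)

Δ = 0.296c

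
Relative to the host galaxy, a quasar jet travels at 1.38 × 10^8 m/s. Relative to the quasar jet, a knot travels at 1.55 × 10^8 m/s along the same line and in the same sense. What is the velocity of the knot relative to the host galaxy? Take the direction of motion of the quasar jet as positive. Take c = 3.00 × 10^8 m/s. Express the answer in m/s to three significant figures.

In units of c (dividing by 3.00 × 10^8 m/s): v = 0.460, u' = 0.517.
u = (u' + v)/(1 + u'v/c²):
u = (0.517 + 0.460) / (1 + 0.517·0.460) = 0.9767/1.2377 = 0.7891
(Galilean addition would give +0.977c.)
Converting back: u = 0.7891 × 3.00 × 10^8 m/s.

2.37 × 10^8 m/s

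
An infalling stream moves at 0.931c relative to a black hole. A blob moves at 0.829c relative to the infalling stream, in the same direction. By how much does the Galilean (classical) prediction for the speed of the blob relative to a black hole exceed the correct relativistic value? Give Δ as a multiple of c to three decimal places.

Galilean: u_cl = 0.829 + 0.931 = 1.7600.
Relativistic: u_rel = (0.829 + 0.931) / (1 + 0.829·0.931) = 1.7600/1.7718 = 0.9933.
Δ = 1.7600 − 0.9933 = 0.7667.
(The classical prediction exceeds c; the relativistic result does not.)

Δ = 0.767c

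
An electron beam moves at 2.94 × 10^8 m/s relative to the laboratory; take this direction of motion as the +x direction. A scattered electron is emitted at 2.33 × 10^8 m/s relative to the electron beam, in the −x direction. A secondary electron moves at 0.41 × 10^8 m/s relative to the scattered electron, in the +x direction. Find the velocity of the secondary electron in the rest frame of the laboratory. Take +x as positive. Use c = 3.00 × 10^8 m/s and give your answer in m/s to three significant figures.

Apply u = (u' + v)/(1 + u'v/c²) successively, working outward toward the laboratory.
(Dividing each given speed by c = 3.00 × 10^8 m/s to work in units of c.)
Start: velocity of the electron beam relative to the laboratory = 0.9800c.
Compose with the scattered electron (u' = -0.777 in the electron beam frame): u_1 = (-0.777 + 0.980) / (1 + (-0.777)·0.980) = 0.2033/0.2389 = 0.8512.
Compose with the secondary electron (u' = 0.137 in the scattered electron frame): u_2 = (0.137 + 0.851) / (1 + 0.137·0.851) = 0.9879/1.1163 = 0.8850.
So u = 0.8850 × 3.00 × 10^8 m/s.

+2.65 × 10^8 m/s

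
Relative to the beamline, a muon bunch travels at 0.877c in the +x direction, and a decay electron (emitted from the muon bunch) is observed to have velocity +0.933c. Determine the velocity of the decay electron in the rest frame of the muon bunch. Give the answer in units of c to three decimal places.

Invert the composition law: u' = (u − v)/(1 − uv/c²).
u' = (0.933 − 0.877) / (1 − (0.933)(0.877)) = 0.0560/0.1818 = 0.3081.

+0.308c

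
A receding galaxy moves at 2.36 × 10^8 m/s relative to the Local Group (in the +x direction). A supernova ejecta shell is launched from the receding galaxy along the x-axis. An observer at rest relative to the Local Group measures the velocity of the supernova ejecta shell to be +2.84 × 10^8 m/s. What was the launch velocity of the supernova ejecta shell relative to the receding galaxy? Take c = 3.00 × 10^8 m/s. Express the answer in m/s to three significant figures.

v = 0.787c, u = 0.947c.
Invert the composition law: u' = (u − v)/(1 − uv/c²).
u' = (0.947 − 0.787) / (1 − (0.947)(0.787)) = 0.1600/0.2553 = 0.6267.
u' = 0.6267 × 3.00 × 10^8 m/s.

+1.88 × 10^8 m/s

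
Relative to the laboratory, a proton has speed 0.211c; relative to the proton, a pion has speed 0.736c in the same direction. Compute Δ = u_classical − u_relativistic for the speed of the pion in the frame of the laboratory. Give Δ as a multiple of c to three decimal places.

Δ = 0.127c

Galilean: u_cl = 0.736 + 0.211 = 0.9470.
Relativistic: u_rel = (0.736 + 0.211) / (1 + 0.736·0.211) = 0.9470/1.1553 = 0.8197.
Δ = 0.9470 − 0.8197 = 0.1273.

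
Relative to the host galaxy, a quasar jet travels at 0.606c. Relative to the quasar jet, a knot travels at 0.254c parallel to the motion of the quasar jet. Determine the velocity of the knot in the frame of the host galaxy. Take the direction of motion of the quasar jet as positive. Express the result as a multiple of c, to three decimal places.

With v = 0.606 and u' = 0.254 (in units of c),
u = (u' + v)/(1 + u'v/c²):
u = (0.254 + 0.606) / (1 + 0.254·0.606) = 0.8600/1.1539 = 0.7453

0.745c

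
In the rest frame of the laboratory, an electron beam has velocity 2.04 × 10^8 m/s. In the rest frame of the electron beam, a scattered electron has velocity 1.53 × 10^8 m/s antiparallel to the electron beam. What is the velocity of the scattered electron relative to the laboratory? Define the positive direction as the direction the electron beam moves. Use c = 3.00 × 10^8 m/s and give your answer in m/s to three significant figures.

+7.81 × 10^7 m/s

In units of c (dividing by 3.00 × 10^8 m/s): v = 0.680, u' = -0.510.
u = (u' + v)/(1 + u'v/c²):
u = (-0.510 + 0.680) / (1 + (-0.510)·0.680) = 0.1700/0.6532 = 0.2603
(Galilean addition would give +0.170c.)
Converting back: u = 0.2603 × 3.00 × 10^8 m/s.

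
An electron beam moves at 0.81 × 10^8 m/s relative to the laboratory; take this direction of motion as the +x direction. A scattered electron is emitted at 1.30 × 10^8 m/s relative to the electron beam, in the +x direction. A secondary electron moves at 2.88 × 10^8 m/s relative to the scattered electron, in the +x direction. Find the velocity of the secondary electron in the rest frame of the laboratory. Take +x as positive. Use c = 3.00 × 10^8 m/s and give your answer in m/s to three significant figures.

Apply u = (u' + v)/(1 + u'v/c²) successively, working outward toward the laboratory.
(Dividing each given speed by c = 3.00 × 10^8 m/s to work in units of c.)
Start: velocity of the electron beam relative to the laboratory = 0.2700c.
Compose with the scattered electron (u' = 0.433 in the electron beam frame): u_1 = (0.433 + 0.270) / (1 + 0.433·0.270) = 0.7033/1.1170 = 0.6297.
Compose with the secondary electron (u' = 0.960 in the scattered electron frame): u_2 = (0.960 + 0.630) / (1 + 0.960·0.630) = 1.5897/1.6045 = 0.9908.
So u = 0.9908 × 3.00 × 10^8 m/s.

2.97 × 10^8 m/s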